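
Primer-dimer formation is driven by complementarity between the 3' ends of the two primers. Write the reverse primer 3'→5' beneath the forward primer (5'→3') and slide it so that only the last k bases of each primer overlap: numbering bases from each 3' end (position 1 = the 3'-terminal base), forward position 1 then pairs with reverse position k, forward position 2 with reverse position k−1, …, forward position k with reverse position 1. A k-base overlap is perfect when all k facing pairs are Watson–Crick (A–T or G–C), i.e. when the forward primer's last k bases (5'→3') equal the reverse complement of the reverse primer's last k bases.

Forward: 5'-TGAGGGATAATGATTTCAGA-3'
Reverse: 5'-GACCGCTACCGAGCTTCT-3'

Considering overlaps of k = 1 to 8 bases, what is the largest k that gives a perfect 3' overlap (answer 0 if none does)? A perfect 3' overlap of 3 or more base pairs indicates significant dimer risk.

Longest perfect overlap: 3 complementary base pairs; significant dimer risk (threshold 3).

Last 8 bases (5'→3') — forward …ATTTCAGA, reverse …GAGCTTCT.
Reverse complement of the reverse primer's last 8 bases: AGAAGCTC; its first k bases are the reverse complement of the reverse primer's last k bases, so a perfect k-base overlap needs the forward primer's last k bases to equal them.
Comparing (forward last k vs required): k=1: A vs A ✓; k=2: GA vs AG ✗; k=3: AGA vs AGA ✓; k=4: CAGA vs AGAA ✗; k=5: TCAGA vs AGAAG ✗; k=6: TTCAGA vs AGAAGC ✗; k=7: TTTCAGA vs AGAAGCT ✗; k=8: ATTTCAGA vs AGAAGCTC ✗.
Perfect overlaps at k = 1, 3; the largest is 3.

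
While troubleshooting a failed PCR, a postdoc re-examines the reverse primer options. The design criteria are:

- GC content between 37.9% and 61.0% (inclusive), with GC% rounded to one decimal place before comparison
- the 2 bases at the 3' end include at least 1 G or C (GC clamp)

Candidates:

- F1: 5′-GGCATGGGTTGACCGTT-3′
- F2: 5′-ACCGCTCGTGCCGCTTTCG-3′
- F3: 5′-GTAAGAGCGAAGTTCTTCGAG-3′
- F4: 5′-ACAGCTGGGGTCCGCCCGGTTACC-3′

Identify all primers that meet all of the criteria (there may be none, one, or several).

F3 only.

F1 (17 nt, A=2 T=5 G=7 C=3): GC 10/17 = 58.8% ✓; 3' end TT has 0 G/C, need ≥1 ✗ — fails.
F2 (19 nt, A=1 T=5 G=5 C=8): GC 13/19 = 68.4%, outside 37.9–61.0% ✗; 3' end CG has 2 G/C ✓ — fails.
F3 (21 nt, A=6 T=5 G=7 C=3): GC 10/21 = 47.6% ✓; 3' end AG has 1 G/C ✓ — passes.
F4 (24 nt, A=3 T=4 G=8 C=9): GC 17/24 = 70.8%, outside 37.9–61.0% ✗; 3' end CC has 2 G/C ✓ — fails.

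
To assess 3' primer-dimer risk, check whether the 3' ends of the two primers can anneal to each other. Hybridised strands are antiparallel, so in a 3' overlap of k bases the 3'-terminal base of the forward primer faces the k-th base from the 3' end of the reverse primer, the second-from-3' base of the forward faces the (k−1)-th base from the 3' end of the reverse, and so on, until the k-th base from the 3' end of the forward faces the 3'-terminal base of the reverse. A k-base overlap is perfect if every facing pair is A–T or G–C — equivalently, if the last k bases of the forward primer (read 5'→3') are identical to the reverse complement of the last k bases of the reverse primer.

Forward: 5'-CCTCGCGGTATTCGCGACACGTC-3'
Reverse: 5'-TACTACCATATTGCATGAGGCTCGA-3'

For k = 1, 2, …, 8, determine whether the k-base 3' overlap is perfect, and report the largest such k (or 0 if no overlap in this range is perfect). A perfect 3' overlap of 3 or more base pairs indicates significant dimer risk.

Last 8 bases (5'→3') — forward …GACACGTC, reverse …AGGCTCGA.
Reverse complement of the reverse primer's last 8 bases: TCGAGCCT; its first k bases are the reverse complement of the reverse primer's last k bases, so a perfect k-base overlap needs the forward primer's last k bases to equal them.
Comparing (forward last k vs required): k=1: C vs T ✗; k=2: TC vs TC ✓; k=3: GTC vs TCG ✗; k=4: CGTC vs TCGA ✗; k=5: ACGTC vs TCGAG ✗; k=6: CACGTC vs TCGAGC ✗; k=7: ACACGTC vs TCGAGCC ✗; k=8: GACACGTC vs TCGAGCCT ✗.
Only k = 2 is perfect, so the longest perfect 3' overlap is 2.

Longest perfect overlap: 2 complementary base pairs; below the dimer-risk threshold (threshold 3).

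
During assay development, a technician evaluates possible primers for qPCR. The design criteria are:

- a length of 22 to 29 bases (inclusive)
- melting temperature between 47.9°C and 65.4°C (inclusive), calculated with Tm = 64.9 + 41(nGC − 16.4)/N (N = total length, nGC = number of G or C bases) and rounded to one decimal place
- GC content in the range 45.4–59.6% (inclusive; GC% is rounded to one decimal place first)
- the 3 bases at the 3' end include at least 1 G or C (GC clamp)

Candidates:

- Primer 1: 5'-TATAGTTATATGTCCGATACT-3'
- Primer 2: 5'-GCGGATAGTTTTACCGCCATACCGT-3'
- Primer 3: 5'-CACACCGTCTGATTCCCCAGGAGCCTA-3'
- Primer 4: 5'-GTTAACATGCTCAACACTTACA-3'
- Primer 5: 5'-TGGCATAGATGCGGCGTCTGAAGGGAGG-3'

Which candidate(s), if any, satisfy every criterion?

Primer 2 and Primer 3.

Primer 1 (21 nt, A=6 T=9 G=3 C=3): length 21, outside 22–29 ✗; Tm = 64.9 + 41·(6 − 16.4)/21 = 44.6°C, outside 47.9–65.4°C ✗; GC 6/21 = 28.6%, outside 45.4–59.6% ✗; 3' end ACT has 1 G/C ✓ — fails.
Primer 2 (25 nt, A=5 T=7 G=6 C=7): length 25 ✓; Tm = 64.9 + 41·(13 − 16.4)/25 = 59.3°C ✓; GC 13/25 = 52.0% ✓; 3' end CGT has 2 G/C ✓ — passes.
Primer 3 (27 nt, A=6 T=5 G=5 C=11): length 27 ✓; Tm = 64.9 + 41·(16 − 16.4)/27 = 64.3°C ✓; GC 16/27 = 59.3% ✓; 3' end CTA has 1 G/C ✓ — passes.
Primer 4 (22 nt, A=8 T=6 G=2 C=6): length 22 ✓; Tm = 64.9 + 41·(8 − 16.4)/22 = 49.2°C ✓; GC 8/22 = 36.4%, outside 45.4–59.6% ✗; 3' end ACA has 1 G/C ✓ — fails.
Primer 5 (28 nt, A=6 T=5 G=13 C=4): length 28 ✓; Tm = 64.9 + 41·(17 − 16.4)/28 = 65.8°C, outside 47.9–65.4°C ✗; GC 17/28 = 60.7%, outside 45.4–59.6% ✗; 3' end AGG has 2 G/C ✓ — fails.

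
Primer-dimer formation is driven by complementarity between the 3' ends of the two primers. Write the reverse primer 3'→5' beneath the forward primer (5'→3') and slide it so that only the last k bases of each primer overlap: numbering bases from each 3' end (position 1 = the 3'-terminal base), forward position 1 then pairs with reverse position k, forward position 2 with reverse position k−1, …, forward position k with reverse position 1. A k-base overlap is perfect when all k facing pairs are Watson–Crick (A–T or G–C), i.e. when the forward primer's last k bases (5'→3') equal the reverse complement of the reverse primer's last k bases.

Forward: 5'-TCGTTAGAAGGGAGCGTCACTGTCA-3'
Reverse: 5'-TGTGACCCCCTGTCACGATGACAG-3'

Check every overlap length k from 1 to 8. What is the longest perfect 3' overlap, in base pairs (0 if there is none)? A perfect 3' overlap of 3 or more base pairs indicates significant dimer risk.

Longest perfect overlap: 6 complementary base pairs; significant dimer risk (threshold 3).

Last 8 bases (5'→3') — forward …CACTGTCA, reverse …GATGACAG.
Reverse complement of the reverse primer's last 8 bases: CTGTCATC; its first k bases are the reverse complement of the reverse primer's last k bases, so a perfect k-base overlap needs the forward primer's last k bases to equal them.
Comparing (forward last k vs required): k=1: A vs C ✗; k=2: CA vs CT ✗; k=3: TCA vs CTG ✗; k=4: GTCA vs CTGT ✗; k=5: TGTCA vs CTGTC ✗; k=6: CTGTCA vs CTGTCA ✓; k=7: ACTGTCA vs CTGTCAT ✗; k=8: CACTGTCA vs CTGTCATC ✗.
Only k = 6 is perfect, so the longest perfect 3' overlap is 6.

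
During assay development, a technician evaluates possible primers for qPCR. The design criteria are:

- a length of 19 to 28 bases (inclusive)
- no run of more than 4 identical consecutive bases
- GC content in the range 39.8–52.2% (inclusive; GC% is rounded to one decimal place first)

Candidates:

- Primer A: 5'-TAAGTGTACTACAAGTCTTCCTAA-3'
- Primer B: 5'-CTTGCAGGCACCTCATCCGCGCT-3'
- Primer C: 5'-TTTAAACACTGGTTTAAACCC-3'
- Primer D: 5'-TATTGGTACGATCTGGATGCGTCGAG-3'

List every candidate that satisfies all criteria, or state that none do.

Primer A (24 nt, A=8 T=8 G=3 C=5): length 24 ✓; longest run = 2 ✓; GC 8/24 = 33.3%, outside 39.8–52.2% ✗ — fails.
Primer B (23 nt, A=3 T=5 G=5 C=10): length 23 ✓; longest run = 2 ✓; GC 15/23 = 65.2%, outside 39.8–52.2% ✗ — fails.
Primer C (21 nt, A=7 T=7 G=2 C=5): length 21 ✓; longest run = 3 ✓; GC 7/21 = 33.3%, outside 39.8–52.2% ✗ — fails.
Primer D (26 nt, A=5 T=8 G=9 C=4): length 26 ✓; longest run = 2 ✓; GC 13/26 = 50.0% ✓ — passes.

Primer D only.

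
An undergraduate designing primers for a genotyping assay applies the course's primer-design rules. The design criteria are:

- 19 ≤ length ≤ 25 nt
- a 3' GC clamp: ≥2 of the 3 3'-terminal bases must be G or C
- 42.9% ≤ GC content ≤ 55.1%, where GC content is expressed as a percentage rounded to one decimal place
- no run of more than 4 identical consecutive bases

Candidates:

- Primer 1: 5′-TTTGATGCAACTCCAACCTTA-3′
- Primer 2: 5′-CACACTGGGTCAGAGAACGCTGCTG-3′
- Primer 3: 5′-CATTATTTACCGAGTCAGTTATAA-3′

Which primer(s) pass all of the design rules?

None of the candidates satisfy all criteria.

Primer 1 (21 nt, A=6 T=7 G=2 C=6): length 21 ✓; 3' end TTA has 0 G/C, need ≥2 ✗; GC 8/21 = 38.1%, outside 42.9–55.1% ✗; longest run = 3 ✓ — fails.
Primer 2 (25 nt, A=6 T=4 G=8 C=7): length 25 ✓; 3' end CTG has 2 G/C ✓; GC 15/25 = 60.0%, outside 42.9–55.1% ✗; longest run = 3 ✓ — fails.
Primer 3 (24 nt, A=8 T=9 G=3 C=4): length 24 ✓; 3' end TAA has 0 G/C, need ≥2 ✗; GC 7/24 = 29.2%, outside 42.9–55.1% ✗; longest run = 3 ✓ — fails.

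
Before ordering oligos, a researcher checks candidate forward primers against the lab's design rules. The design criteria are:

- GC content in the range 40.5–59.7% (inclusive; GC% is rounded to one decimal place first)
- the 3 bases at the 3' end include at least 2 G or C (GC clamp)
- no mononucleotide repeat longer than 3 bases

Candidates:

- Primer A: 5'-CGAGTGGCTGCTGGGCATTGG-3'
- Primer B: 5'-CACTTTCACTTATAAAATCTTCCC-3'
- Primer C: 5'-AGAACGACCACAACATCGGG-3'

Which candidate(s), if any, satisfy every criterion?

Primer A (21 nt, A=2 T=5 G=10 C=4): GC 14/21 = 66.7%, outside 40.5–59.7% ✗; 3' end TGG has 2 G/C ✓; longest run = 3 ✓ — fails.
Primer B (24 nt, A=7 T=9 G=0 C=8): GC 8/24 = 33.3%, outside 40.5–59.7% ✗; 3' end CCC has 3 G/C ✓; longest run = 4, exceeds 3 ✗ — fails.
Primer C (20 nt, A=8 T=1 G=5 C=6): GC 11/20 = 55.0% ✓; 3' end GGG has 3 G/C ✓; longest run = 3 ✓ — passes.

Primer C only.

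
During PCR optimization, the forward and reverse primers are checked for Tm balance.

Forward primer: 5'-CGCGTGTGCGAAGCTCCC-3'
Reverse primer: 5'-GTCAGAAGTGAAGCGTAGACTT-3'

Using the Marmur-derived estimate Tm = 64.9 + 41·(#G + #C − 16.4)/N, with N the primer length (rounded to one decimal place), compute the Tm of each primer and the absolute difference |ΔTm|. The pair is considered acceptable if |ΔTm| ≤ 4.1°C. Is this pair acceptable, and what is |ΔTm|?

|ΔTm| = 4.2°C; the pair is not acceptable.

Forward: G+C = 13, N = 18 → Tm = 64.9 + 41·(13 − 16.4)/18 = 57.2°C.
Reverse: G+C = 10, N = 22 → Tm = 64.9 + 41·(10 − 16.4)/22 = 53.0°C.
|ΔTm| = |57.2 − 53.0| = 4.2°C, > 4.1°C.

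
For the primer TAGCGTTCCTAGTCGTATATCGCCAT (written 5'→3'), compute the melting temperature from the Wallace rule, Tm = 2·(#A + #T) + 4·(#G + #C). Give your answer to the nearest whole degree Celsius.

76°C

Base counts: A=5, T=9, G=5, C=7 (length 26).
Tm = 2·(5+9) + 4·(5+7) = 2·14 + 4·12 = 28 + 48 = 76°C.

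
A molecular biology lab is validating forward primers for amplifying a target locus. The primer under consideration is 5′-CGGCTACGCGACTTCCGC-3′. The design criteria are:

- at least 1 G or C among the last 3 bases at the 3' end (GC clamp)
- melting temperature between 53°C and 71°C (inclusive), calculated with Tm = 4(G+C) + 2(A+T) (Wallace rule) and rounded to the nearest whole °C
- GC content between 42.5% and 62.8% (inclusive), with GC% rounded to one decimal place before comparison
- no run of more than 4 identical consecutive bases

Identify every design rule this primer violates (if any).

Base counts: A=2, T=3, G=5, C=8 (length 18).
GC clamp: 3' end CGC has 3 G/C ✓
Tm: Tm = 2·5 + 4·13 = 62°C ✓
GC content: GC 13/18 = 72.2%, outside 42.5–62.8% ✗
homopolymer run: longest run = 2 ✓

Fails: GC content.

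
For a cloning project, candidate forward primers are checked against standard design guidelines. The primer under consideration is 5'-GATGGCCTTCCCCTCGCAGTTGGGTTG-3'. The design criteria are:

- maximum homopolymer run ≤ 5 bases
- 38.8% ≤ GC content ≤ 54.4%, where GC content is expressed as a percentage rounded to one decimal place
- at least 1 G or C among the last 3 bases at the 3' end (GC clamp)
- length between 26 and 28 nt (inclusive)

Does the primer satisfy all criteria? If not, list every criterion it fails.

Base counts: A=2, T=8, G=9, C=8 (length 27).
homopolymer run: longest run = 4 ✓
GC content: GC 17/27 = 63.0%, outside 38.8–54.4% ✗
GC clamp: 3' end TTG has 1 G/C ✓
length: length 27 ✓

Fails: GC content.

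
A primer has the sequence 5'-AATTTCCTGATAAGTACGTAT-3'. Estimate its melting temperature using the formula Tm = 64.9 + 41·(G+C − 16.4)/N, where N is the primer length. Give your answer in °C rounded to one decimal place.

Base counts: A=7, T=8, G=3, C=3; G+C = 6, N = 21.
Tm = 64.9 + 41·(6 − 16.4)/21 = 64.9 + -426.40/21 = 44.6°C.

44.6°C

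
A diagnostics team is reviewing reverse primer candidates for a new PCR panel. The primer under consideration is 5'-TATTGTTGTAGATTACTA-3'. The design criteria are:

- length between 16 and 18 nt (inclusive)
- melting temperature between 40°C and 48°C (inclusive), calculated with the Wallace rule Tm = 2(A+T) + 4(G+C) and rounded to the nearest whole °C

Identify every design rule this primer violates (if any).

Meets all criteria.

Base counts: A=5, T=9, G=3, C=1 (length 18).
length: length 18 ✓
Tm: Tm = 2·14 + 4·4 = 44°C ✓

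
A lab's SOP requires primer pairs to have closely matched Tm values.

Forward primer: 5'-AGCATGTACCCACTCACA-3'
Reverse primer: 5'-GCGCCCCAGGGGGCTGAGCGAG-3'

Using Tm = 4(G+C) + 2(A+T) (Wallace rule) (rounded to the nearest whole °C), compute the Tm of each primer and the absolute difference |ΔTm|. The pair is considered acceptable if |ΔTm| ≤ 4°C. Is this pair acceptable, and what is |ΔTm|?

Forward: A=6 T=3 G=2 C=7 → Tm = 2·9 + 4·9 = 54°C.
Reverse: A=3 T=1 G=11 C=7 → Tm = 2·4 + 4·18 = 80°C.
|ΔTm| = |54 − 80| = 26°C, > 4°C.

|ΔTm| = 26°C; the pair is not acceptable.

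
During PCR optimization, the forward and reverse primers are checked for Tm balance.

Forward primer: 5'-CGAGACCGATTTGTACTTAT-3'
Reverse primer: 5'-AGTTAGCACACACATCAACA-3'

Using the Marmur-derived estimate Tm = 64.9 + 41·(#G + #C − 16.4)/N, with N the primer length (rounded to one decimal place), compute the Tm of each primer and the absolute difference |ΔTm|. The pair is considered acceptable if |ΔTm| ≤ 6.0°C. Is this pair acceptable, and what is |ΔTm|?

Forward: G+C = 8, N = 20 → Tm = 64.9 + 41·(8 − 16.4)/20 = 47.7°C.
Reverse: G+C = 8, N = 20 → Tm = 64.9 + 41·(8 − 16.4)/20 = 47.7°C.
|ΔTm| = |47.7 − 47.7| = 0.0°C, ≤ 6.0°C.

|ΔTm| = 0.0°C; the pair is acceptable.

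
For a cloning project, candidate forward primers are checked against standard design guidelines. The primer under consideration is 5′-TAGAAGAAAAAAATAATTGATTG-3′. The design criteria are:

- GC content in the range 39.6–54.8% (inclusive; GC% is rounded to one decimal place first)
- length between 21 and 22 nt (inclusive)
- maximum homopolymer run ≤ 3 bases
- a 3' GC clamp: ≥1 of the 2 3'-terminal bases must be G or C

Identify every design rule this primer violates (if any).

Base counts: A=13, T=6, G=4, C=0 (length 23).
GC content: GC 4/23 = 17.4%, outside 39.6–54.8% ✗
length: length 23, outside 21–22 ✗
homopolymer run: longest run = 7, exceeds 3 ✗
GC clamp: 3' end TG has 1 G/C ✓

Fails: GC content, length, homopolymer run.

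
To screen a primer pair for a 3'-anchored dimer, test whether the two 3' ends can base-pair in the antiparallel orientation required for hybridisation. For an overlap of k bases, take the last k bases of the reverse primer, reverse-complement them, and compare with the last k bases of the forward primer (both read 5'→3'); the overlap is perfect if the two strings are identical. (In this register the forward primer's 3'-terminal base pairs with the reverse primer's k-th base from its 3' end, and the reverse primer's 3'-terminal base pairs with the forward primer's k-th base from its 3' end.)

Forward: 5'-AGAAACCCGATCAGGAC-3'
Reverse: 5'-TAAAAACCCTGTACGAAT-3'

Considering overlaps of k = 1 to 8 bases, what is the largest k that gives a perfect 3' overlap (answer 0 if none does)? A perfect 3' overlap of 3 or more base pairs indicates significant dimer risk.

Last 8 bases (5'→3') — forward …ATCAGGAC, reverse …GTACGAAT.
Reverse complement of the reverse primer's last 8 bases: ATTCGTAC; its first k bases are the reverse complement of the reverse primer's last k bases, so a perfect k-base overlap needs the forward primer's last k bases to equal them.
Comparing (forward last k vs required): k=1: C vs A ✗; k=2: AC vs AT ✗; k=3: GAC vs ATT ✗; k=4: GGAC vs ATTC ✗; k=5: AGGAC vs ATTCG ✗; k=6: CAGGAC vs ATTCGT ✗; k=7: TCAGGAC vs ATTCGTA ✗; k=8: ATCAGGAC vs ATTCGTAC ✗.
No overlap length from 1 to 8 is perfect, so the longest perfect 3' overlap is 0.

Longest perfect overlap: 0 complementary base pairs; below the dimer-risk threshold (threshold 3).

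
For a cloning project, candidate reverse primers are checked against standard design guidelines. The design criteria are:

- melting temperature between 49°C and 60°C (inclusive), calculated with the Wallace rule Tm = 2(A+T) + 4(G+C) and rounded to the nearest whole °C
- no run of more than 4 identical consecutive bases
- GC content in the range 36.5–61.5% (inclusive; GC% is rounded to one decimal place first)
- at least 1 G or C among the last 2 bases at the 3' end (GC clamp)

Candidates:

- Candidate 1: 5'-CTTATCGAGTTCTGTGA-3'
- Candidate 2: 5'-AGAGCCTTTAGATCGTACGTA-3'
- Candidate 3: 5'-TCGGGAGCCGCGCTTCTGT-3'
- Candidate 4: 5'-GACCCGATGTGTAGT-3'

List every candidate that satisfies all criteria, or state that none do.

Candidate 1 (17 nt, A=3 T=7 G=4 C=3): Tm = 2·10 + 4·7 = 48°C, outside 49–60°C ✗; longest run = 2 ✓; GC 7/17 = 41.2% ✓; 3' end GA has 1 G/C ✓ — fails.
Candidate 2 (21 nt, A=6 T=6 G=5 C=4): Tm = 2·12 + 4·9 = 60°C ✓; longest run = 3 ✓; GC 9/21 = 42.9% ✓; 3' end TA has 0 G/C, need ≥1 ✗ — fails.
Candidate 3 (19 nt, A=1 T=5 G=7 C=6): Tm = 2·6 + 4·13 = 64°C, outside 49–60°C ✗; longest run = 3 ✓; GC 13/19 = 68.4%, outside 36.5–61.5% ✗; 3' end GT has 1 G/C ✓ — fails.
Candidate 4 (15 nt, A=3 T=4 G=5 C=3): Tm = 2·7 + 4·8 = 46°C, outside 49–60°C ✗; longest run = 3 ✓; GC 8/15 = 53.3% ✓; 3' end GT has 1 G/C ✓ — fails.

None of the candidates satisfy all criteria.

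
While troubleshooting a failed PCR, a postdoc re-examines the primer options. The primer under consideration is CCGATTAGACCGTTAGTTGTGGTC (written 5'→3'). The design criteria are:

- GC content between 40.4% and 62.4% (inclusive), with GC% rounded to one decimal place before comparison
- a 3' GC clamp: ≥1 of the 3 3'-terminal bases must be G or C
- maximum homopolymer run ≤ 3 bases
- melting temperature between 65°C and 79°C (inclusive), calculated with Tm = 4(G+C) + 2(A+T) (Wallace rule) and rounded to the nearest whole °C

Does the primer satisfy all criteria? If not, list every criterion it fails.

Meets all criteria.

Base counts: A=4, T=8, G=7, C=5 (length 24).
GC content: GC 12/24 = 50.0% ✓
GC clamp: 3' end GTC has 2 G/C ✓
homopolymer run: longest run = 2 ✓
Tm: Tm = 2·12 + 4·12 = 72°C ✓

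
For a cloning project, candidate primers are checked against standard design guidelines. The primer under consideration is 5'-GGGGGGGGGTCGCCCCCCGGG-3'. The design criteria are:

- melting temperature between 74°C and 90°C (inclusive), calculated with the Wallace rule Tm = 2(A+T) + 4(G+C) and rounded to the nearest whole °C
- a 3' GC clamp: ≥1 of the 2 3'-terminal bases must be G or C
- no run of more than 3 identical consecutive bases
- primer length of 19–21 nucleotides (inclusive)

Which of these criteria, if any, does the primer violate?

Fails: homopolymer run.

Base counts: A=0, T=1, G=13, C=7 (length 21).
Tm: Tm = 2·1 + 4·20 = 82°C ✓
GC clamp: 3' end GG has 2 G/C ✓
homopolymer run: longest run = 9, exceeds 3 ✗
length: length 21 ✓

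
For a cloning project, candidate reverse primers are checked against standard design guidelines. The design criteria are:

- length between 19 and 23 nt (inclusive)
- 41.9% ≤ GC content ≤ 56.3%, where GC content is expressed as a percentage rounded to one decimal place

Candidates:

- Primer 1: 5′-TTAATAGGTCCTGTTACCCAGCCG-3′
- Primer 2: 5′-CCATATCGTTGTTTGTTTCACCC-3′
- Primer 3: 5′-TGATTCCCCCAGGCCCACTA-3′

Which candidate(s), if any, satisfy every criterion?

Primer 2 only.

Primer 1 (24 nt, A=5 T=7 G=5 C=7): length 24, outside 19–23 ✗; GC 12/24 = 50.0% ✓ — fails.
Primer 2 (23 nt, A=3 T=10 G=3 C=7): length 23 ✓; GC 10/23 = 43.5% ✓ — passes.
Primer 3 (20 nt, A=4 T=4 G=3 C=9): length 20 ✓; GC 12/20 = 60.0%, outside 41.9–56.3% ✗ — fails.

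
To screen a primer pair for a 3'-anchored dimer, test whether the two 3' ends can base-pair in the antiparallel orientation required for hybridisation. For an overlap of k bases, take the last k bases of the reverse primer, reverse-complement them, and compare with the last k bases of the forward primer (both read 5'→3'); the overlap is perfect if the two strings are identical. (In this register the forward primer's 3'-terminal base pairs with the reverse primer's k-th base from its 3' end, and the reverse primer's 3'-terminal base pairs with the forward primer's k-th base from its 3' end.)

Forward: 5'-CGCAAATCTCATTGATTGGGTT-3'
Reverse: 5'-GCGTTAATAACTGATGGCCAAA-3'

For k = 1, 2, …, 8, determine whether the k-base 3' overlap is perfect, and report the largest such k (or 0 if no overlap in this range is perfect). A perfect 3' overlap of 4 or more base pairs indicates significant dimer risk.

Longest perfect overlap: 2 complementary base pairs; below the dimer-risk threshold (threshold 4).

Last 8 bases (5'→3') — forward …ATTGGGTT, reverse …TGGCCAAA.
Reverse complement of the reverse primer's last 8 bases: TTTGGCCA; its first k bases are the reverse complement of the reverse primer's last k bases, so a perfect k-base overlap needs the forward primer's last k bases to equal them.
Comparing (forward last k vs required): k=1: T vs T ✓; k=2: TT vs TT ✓; k=3: GTT vs TTT ✗; k=4: GGTT vs TTTG ✗; k=5: GGGTT vs TTTGG ✗; k=6: TGGGTT vs TTTGGC ✗; k=7: TTGGGTT vs TTTGGCC ✗; k=8: ATTGGGTT vs TTTGGCCA ✗.
Perfect overlaps at k = 1, 2; the largest is 2.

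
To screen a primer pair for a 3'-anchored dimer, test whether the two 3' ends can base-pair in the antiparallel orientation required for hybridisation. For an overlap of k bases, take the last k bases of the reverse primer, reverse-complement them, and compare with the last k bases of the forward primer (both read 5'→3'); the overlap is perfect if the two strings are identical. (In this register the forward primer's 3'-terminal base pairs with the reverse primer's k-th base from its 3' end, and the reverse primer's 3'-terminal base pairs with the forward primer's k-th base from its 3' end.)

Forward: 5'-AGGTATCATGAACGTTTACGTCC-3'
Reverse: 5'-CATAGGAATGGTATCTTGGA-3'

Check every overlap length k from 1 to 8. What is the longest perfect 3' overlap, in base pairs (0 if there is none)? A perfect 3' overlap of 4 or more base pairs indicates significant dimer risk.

Longest perfect overlap: 3 complementary base pairs; below the dimer-risk threshold (threshold 4).

Last 8 bases (5'→3') — forward …TTACGTCC, reverse …ATCTTGGA.
Reverse complement of the reverse primer's last 8 bases: TCCAAGAT; its first k bases are the reverse complement of the reverse primer's last k bases, so a perfect k-base overlap needs the forward primer's last k bases to equal them.
Comparing (forward last k vs required): k=1: C vs T ✗; k=2: CC vs TC ✗; k=3: TCC vs TCC ✓; k=4: GTCC vs TCCA ✗; k=5: CGTCC vs TCCAA ✗; k=6: ACGTCC vs TCCAAG ✗; k=7: TACGTCC vs TCCAAGA ✗; k=8: TTACGTCC vs TCCAAGAT ✗.
Only k = 3 is perfect, so the longest perfect 3' overlap is 3.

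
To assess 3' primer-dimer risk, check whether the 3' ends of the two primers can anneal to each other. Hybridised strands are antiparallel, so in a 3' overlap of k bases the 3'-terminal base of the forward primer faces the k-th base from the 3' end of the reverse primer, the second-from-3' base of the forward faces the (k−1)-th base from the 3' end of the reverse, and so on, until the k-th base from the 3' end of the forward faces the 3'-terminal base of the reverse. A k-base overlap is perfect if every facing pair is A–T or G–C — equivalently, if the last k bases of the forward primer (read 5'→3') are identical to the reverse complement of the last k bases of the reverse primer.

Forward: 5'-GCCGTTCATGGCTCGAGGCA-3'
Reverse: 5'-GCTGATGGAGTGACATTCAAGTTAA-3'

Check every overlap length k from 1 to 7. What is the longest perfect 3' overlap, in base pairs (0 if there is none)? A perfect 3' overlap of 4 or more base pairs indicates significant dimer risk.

Last 7 bases (5'→3') — forward …CGAGGCA, reverse …AAGTTAA.
Reverse complement of the reverse primer's last 7 bases: TTAACTT; its first k bases are the reverse complement of the reverse primer's last k bases, so a perfect k-base overlap needs the forward primer's last k bases to equal them.
Comparing (forward last k vs required): k=1: A vs T ✗; k=2: CA vs TT ✗; k=3: GCA vs TTA ✗; k=4: GGCA vs TTAA ✗; k=5: AGGCA vs TTAAC ✗; k=6: GAGGCA vs TTAACT ✗; k=7: CGAGGCA vs TTAACTT ✗.
No overlap length from 1 to 7 is perfect, so the longest perfect 3' overlap is 0.

Longest perfect overlap: 0 complementary base pairs; below the dimer-risk threshold (threshold 4).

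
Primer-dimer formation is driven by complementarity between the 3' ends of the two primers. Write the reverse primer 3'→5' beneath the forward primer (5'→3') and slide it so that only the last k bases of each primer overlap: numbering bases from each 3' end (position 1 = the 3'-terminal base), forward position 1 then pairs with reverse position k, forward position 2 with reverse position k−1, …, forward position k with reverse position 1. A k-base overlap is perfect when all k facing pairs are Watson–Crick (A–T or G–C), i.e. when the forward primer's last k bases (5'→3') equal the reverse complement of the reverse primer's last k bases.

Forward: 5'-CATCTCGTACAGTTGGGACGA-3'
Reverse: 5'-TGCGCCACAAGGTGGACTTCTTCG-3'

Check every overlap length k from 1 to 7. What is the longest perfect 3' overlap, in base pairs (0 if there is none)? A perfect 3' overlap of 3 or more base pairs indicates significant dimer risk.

Longest perfect overlap: 3 complementary base pairs; significant dimer risk (threshold 3).

Last 7 bases (5'→3') — forward …GGGACGA, reverse …TTCTTCG.
Reverse complement of the reverse primer's last 7 bases: CGAAGAA; its first k bases are the reverse complement of the reverse primer's last k bases, so a perfect k-base overlap needs the forward primer's last k bases to equal them.
Comparing (forward last k vs required): k=1: A vs C ✗; k=2: GA vs CG ✗; k=3: CGA vs CGA ✓; k=4: ACGA vs CGAA ✗; k=5: GACGA vs CGAAG ✗; k=6: GGACGA vs CGAAGA ✗; k=7: GGGACGA vs CGAAGAA ✗.
Only k = 3 is perfect, so the longest perfect 3' overlap is 3.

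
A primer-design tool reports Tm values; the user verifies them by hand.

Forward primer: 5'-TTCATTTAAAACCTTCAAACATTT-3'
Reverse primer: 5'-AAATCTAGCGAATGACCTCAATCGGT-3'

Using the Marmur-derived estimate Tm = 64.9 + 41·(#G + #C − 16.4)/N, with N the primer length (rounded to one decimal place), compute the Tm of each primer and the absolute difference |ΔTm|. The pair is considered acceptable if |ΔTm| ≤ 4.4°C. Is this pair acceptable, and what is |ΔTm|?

Forward: G+C = 5, N = 24 → Tm = 64.9 + 41·(5 − 16.4)/24 = 45.4°C.
Reverse: G+C = 11, N = 26 → Tm = 64.9 + 41·(11 − 16.4)/26 = 56.4°C.
|ΔTm| = |45.4 − 56.4| = 11.0°C, > 4.4°C.

|ΔTm| = 11.0°C; the pair is not acceptable.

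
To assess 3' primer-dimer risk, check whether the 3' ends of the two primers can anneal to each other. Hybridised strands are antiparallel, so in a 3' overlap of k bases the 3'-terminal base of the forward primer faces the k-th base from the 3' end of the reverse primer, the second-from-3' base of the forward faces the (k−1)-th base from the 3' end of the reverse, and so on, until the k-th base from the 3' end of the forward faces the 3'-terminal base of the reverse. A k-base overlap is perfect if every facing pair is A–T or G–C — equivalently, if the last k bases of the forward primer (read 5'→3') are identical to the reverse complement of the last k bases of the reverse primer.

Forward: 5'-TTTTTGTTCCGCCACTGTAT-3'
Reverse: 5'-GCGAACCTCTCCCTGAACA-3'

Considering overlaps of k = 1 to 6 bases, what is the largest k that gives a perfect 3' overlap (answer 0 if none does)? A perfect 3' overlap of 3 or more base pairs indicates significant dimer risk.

Longest perfect overlap: 1 complementary base pair; below the dimer-risk threshold (threshold 3).

Last 6 bases (5'→3') — forward …CTGTAT, reverse …TGAACA.
Reverse complement of the reverse primer's last 6 bases: TGTTCA; its first k bases are the reverse complement of the reverse primer's last k bases, so a perfect k-base overlap needs the forward primer's last k bases to equal them.
Comparing (forward last k vs required): k=1: T vs T ✓; k=2: AT vs TG ✗; k=3: TAT vs TGT ✗; k=4: GTAT vs TGTT ✗; k=5: TGTAT vs TGTTC ✗; k=6: CTGTAT vs TGTTCA ✗.
Only k = 1 is perfect, so the longest perfect 3' overlap is 1.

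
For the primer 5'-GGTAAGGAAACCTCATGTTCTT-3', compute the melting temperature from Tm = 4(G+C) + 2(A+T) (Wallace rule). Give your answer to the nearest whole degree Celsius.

Base counts: A=6, T=7, G=5, C=4 (length 22).
Tm = 2·(6+7) + 4·(5+4) = 2·13 + 4·9 = 26 + 36 = 62°C.

62°C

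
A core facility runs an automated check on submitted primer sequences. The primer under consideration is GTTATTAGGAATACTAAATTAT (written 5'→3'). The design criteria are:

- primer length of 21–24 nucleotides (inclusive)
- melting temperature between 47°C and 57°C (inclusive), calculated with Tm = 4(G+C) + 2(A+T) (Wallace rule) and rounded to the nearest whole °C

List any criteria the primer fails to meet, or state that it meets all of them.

Base counts: A=9, T=9, G=3, C=1 (length 22).
length: length 22 ✓
Tm: Tm = 2·18 + 4·4 = 52°C ✓

Meets all criteria.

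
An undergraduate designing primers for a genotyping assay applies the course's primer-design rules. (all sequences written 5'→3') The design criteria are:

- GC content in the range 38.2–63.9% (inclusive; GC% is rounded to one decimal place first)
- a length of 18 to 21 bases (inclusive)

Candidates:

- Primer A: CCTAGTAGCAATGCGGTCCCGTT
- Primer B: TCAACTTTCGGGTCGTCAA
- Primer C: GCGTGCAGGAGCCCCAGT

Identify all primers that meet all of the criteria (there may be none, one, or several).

Primer A (23 nt, A=4 T=6 G=6 C=7): GC 13/23 = 56.5% ✓; length 23, outside 18–21 ✗ — fails.
Primer B (19 nt, A=4 T=6 G=4 C=5): GC 9/19 = 47.4% ✓; length 19 ✓ — passes.
Primer C (18 nt, A=3 T=2 G=7 C=6): GC 13/18 = 72.2%, outside 38.2–63.9% ✗; length 18 ✓ — fails.

Primer B only.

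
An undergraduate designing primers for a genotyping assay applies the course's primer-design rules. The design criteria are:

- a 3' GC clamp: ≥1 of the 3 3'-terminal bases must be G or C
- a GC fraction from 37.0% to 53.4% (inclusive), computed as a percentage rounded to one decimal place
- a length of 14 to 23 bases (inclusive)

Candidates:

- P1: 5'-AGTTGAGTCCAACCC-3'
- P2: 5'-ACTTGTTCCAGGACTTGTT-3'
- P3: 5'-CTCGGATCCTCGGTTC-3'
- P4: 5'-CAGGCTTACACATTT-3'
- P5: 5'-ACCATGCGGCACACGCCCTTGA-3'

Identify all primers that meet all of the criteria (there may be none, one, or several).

P1 and P2.

P1 (15 nt, A=4 T=3 G=3 C=5): 3' end CCC has 3 G/C ✓; GC 8/15 = 53.3% ✓; length 15 ✓ — passes.
P2 (19 nt, A=3 T=8 G=4 C=4): 3' end GTT has 1 G/C ✓; GC 8/19 = 42.1% ✓; length 19 ✓ — passes.
P3 (16 nt, A=1 T=5 G=4 C=6): 3' end TTC has 1 G/C ✓; GC 10/16 = 62.5%, outside 37.0–53.4% ✗; length 16 ✓ — fails.
P4 (15 nt, A=4 T=5 G=2 C=4): 3' end TTT has 0 G/C, need ≥1 ✗; GC 6/15 = 40.0% ✓; length 15 ✓ — fails.
P5 (22 nt, A=5 T=3 G=5 C=9): 3' end TGA has 1 G/C ✓; GC 14/22 = 63.6%, outside 37.0–53.4% ✗; length 22 ✓ — fails.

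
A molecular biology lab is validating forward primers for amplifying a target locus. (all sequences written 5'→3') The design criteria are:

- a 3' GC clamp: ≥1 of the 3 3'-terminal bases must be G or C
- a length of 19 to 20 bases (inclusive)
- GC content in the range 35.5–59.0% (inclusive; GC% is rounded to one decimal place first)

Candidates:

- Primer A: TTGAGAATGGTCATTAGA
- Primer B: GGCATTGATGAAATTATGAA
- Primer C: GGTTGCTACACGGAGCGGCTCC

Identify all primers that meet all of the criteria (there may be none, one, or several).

Primer A (18 nt, A=6 T=6 G=5 C=1): 3' end AGA has 1 G/C ✓; length 18, outside 19–20 ✗; GC 6/18 = 33.3%, outside 35.5–59.0% ✗ — fails.
Primer B (20 nt, A=8 T=6 G=5 C=1): 3' end GAA has 1 G/C ✓; length 20 ✓; GC 6/20 = 30.0%, outside 35.5–59.0% ✗ — fails.
Primer C (22 nt, A=3 T=4 G=8 C=7): 3' end TCC has 2 G/C ✓; length 22, outside 19–20 ✗; GC 15/22 = 68.2%, outside 35.5–59.0% ✗ — fails.

None of the candidates satisfy all criteria.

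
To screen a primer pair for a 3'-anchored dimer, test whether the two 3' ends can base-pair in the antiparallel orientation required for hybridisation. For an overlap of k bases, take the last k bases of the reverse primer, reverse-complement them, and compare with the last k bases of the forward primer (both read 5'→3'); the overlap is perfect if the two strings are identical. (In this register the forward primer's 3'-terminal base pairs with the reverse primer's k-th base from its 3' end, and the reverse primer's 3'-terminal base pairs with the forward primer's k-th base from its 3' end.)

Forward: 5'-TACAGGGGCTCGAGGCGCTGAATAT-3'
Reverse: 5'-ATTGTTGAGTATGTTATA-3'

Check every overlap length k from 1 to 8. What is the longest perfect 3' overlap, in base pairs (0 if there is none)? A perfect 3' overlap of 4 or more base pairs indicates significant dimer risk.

Last 8 bases (5'→3') — forward …CTGAATAT, reverse …ATGTTATA.
Reverse complement of the reverse primer's last 8 bases: TATAACAT; its first k bases are the reverse complement of the reverse primer's last k bases, so a perfect k-base overlap needs the forward primer's last k bases to equal them.
Comparing (forward last k vs required): k=1: T vs T ✓; k=2: AT vs TA ✗; k=3: TAT vs TAT ✓; k=4: ATAT vs TATA ✗; k=5: AATAT vs TATAA ✗; k=6: GAATAT vs TATAAC ✗; k=7: TGAATAT vs TATAACA ✗; k=8: CTGAATAT vs TATAACAT ✗.
Perfect overlaps at k = 1, 3; the largest is 3.

Longest perfect overlap: 3 complementary base pairs; below the dimer-risk threshold (threshold 4).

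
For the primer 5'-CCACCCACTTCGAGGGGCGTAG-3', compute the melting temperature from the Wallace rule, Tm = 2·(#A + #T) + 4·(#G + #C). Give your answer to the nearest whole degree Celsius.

74°C

Base counts: A=4, T=3, G=7, C=8 (length 22).
Tm = 2·(4+3) + 4·(7+8) = 2·7 + 4·15 = 14 + 60 = 74°C.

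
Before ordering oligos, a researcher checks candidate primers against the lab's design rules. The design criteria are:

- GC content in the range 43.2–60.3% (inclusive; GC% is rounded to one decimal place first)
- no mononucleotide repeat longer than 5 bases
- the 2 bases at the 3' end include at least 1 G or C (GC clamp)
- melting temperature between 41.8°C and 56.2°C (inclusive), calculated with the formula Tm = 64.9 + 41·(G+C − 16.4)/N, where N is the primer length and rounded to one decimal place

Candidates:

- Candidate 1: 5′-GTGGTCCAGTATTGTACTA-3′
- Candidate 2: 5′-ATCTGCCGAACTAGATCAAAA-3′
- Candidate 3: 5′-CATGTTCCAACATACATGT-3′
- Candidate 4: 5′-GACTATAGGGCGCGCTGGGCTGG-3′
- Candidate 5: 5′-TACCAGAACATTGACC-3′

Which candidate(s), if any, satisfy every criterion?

None of the candidates satisfy all criteria.

Candidate 1 (19 nt, A=4 T=7 G=5 C=3): GC 8/19 = 42.1%, outside 43.2–60.3% ✗; longest run = 2 ✓; 3' end TA has 0 G/C, need ≥1 ✗; Tm = 64.9 + 41·(8 − 16.4)/19 = 46.8°C ✓ — fails.
Candidate 2 (21 nt, A=9 T=4 G=3 C=5): GC 8/21 = 38.1%, outside 43.2–60.3% ✗; longest run = 4 ✓; 3' end AA has 0 G/C, need ≥1 ✗; Tm = 64.9 + 41·(8 − 16.4)/21 = 48.5°C ✓ — fails.
Candidate 3 (19 nt, A=6 T=6 G=2 C=5): GC 7/19 = 36.8%, outside 43.2–60.3% ✗; longest run = 2 ✓; 3' end GT has 1 G/C ✓; Tm = 64.9 + 41·(7 − 16.4)/19 = 44.6°C ✓ — fails.
Candidate 4 (23 nt, A=3 T=4 G=11 C=5): GC 16/23 = 69.6%, outside 43.2–60.3% ✗; longest run = 3 ✓; 3' end GG has 2 G/C ✓; Tm = 64.9 + 41·(16 − 16.4)/23 = 64.2°C, outside 41.8–56.2°C ✗ — fails.
Candidate 5 (16 nt, A=6 T=3 G=2 C=5): GC 7/16 = 43.8% ✓; longest run = 2 ✓; 3' end CC has 2 G/C ✓; Tm = 64.9 + 41·(7 − 16.4)/16 = 40.8°C, outside 41.8–56.2°C ✗ — fails.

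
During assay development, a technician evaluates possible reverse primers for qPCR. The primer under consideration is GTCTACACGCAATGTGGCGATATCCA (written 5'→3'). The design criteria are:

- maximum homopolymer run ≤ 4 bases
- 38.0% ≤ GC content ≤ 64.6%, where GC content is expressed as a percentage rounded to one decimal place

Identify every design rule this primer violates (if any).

Meets all criteria.

Base counts: A=7, T=6, G=6, C=7 (length 26).
homopolymer run: longest run = 2 ✓
GC content: GC 13/26 = 50.0% ✓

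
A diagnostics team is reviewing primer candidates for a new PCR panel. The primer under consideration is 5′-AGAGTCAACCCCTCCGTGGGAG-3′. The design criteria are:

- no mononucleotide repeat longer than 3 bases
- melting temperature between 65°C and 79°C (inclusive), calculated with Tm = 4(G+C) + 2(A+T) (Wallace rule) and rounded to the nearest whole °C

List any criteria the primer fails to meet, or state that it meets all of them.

Base counts: A=5, T=3, G=7, C=7 (length 22).
homopolymer run: longest run = 4, exceeds 3 ✗
Tm: Tm = 2·8 + 4·14 = 72°C ✓

Fails: homopolymer run.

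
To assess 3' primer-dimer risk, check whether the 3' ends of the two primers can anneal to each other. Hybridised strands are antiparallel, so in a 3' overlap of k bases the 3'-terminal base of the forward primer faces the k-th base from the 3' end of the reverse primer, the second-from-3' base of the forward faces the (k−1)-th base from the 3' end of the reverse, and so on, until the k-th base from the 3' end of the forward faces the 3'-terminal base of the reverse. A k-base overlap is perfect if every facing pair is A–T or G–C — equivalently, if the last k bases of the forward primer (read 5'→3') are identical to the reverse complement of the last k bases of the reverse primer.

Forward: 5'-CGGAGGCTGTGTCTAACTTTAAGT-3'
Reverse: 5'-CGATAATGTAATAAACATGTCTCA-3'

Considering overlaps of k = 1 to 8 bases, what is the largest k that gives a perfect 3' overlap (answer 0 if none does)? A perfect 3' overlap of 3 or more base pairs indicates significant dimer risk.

Last 8 bases (5'→3') — forward …CTTTAAGT, reverse …ATGTCTCA.
Reverse complement of the reverse primer's last 8 bases: TGAGACAT; its first k bases are the reverse complement of the reverse primer's last k bases, so a perfect k-base overlap needs the forward primer's last k bases to equal them.
Comparing (forward last k vs required): k=1: T vs T ✓; k=2: GT vs TG ✗; k=3: AGT vs TGA ✗; k=4: AAGT vs TGAG ✗; k=5: TAAGT vs TGAGA ✗; k=6: TTAAGT vs TGAGAC ✗; k=7: TTTAAGT vs TGAGACA ✗; k=8: CTTTAAGT vs TGAGACAT ✗.
Only k = 1 is perfect, so the longest perfect 3' overlap is 1.

Longest perfect overlap: 1 complementary base pair; below the dimer-risk threshold (threshold 3).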